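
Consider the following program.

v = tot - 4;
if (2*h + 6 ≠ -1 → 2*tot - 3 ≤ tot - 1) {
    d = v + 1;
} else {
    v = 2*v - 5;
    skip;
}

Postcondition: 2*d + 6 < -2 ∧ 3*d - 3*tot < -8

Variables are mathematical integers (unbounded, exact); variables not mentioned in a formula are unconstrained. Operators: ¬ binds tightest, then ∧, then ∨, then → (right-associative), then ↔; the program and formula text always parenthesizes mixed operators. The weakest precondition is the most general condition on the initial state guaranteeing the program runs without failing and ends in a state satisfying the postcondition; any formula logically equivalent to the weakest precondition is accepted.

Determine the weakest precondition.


Working backward. After the program, the postcondition 2*d + 6 < -2 ∧ 3*d - 3*tot < -8 must hold; in canonical form it is 2*d < -8 ∧ 3*d < 3*tot - 8.
Then branch requires 2*v < -10 ∧ 3*v < 3*tot - 11; else branch requires 2*d < -8 ∧ 3*d < 3*tot - 8.
Before the if: ((2*h ≠ -7 → tot ≤ 2) → (2*v < -10 ∧ 3*v < 3*tot - 11)) ∧ ((¬(2*h ≠ -7 → tot ≤ 2)) → (2*d < -8 ∧ 3*d < 3*tot - 8))
Before v := tot - 4: ((2*h ≠ -7 → tot ≤ 2) → 2*tot < -2) ∧ ((¬(2*h ≠ -7 → tot ≤ 2)) → (2*d < -8 ∧ 3*d < 3*tot - 8))
Answer: WP = ((2*h ≠ -7 → tot ≤ 2) → 2*tot < -2) ∧ ((¬(2*h ≠ -7 → tot ≤ 2)) → (2*d < -8 ∧ 3*d < 3*tot - 8))


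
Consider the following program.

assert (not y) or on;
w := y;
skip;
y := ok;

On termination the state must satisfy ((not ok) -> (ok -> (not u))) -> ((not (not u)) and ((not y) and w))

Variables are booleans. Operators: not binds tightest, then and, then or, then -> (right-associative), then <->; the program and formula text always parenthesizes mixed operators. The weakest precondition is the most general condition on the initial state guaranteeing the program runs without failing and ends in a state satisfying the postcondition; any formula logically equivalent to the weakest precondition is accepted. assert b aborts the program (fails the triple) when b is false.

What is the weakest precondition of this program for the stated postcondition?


Working backward. After the program, the postcondition ((not ok) -> (ok -> (not u))) -> ((not (not u)) and ((not y) and w)) must hold; in canonical form it is ((not ok) -> (ok -> (not u))) -> (u and (not y) and w).
Before y := ok: ((not ok) -> (ok -> (not u))) -> (u and (not ok) and w)
Before skip: ((not ok) -> (ok -> (not u))) -> (u and (not ok) and w)
Before w := y: ((not ok) -> (ok -> (not u))) -> (u and (not ok) and y)
Before assert (not y) or on: ((not y) or on) and (((not ok) -> (ok -> (not u))) -> (u and (not ok) and y))
Answer: WP = ((not y) or on) and (((not ok) -> (ok -> (not u))) -> (u and (not ok) and y))


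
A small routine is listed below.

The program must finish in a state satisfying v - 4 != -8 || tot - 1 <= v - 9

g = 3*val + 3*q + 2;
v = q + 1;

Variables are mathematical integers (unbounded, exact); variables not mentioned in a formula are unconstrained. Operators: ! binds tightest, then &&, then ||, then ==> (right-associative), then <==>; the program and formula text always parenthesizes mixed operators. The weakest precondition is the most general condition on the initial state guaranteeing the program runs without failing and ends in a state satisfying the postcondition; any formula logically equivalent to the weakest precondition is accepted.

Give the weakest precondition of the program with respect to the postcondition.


Working backward. After the program, the postcondition v - 4 != -8 || tot - 1 <= v - 9 must hold; in canonical form it is v != -4 || tot <= v - 8.
Before v := q + 1: q != -5 || tot <= q - 7
Before g := 3*val + 3*q + 2: q != -5 || tot <= q - 7
Answer: WP = q != -5 || tot <= q - 7


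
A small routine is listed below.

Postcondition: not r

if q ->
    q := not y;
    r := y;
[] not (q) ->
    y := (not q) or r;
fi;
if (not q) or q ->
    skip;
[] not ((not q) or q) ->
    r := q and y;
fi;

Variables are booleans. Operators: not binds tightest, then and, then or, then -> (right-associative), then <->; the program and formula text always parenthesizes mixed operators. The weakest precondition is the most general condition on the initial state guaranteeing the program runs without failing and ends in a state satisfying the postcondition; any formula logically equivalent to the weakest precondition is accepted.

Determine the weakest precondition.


Working backward. After the program, not r must hold.
Then branch requires not r; else branch requires not (q and y).
Before the if: not r
Then branch requires not y; else branch requires not r.
Before the if: (q -> (not y)) and ((not q) -> (not r))
Answer: WP = (q -> (not y)) and ((not q) -> (not r))


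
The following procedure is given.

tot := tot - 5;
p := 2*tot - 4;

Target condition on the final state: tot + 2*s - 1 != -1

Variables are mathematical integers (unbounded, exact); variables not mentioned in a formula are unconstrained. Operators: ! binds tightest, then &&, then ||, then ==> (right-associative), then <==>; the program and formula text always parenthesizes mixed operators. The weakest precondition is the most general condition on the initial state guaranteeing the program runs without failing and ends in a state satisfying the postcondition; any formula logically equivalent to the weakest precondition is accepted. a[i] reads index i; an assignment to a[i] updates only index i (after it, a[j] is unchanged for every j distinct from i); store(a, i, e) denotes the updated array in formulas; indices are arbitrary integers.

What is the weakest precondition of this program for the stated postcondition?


Working backward. After the program, the postcondition tot + 2*s - 1 != -1 must hold; in canonical form it is 2*s + tot != 0.
Before p := 2*tot - 4: 2*s + tot != 0
Before tot := tot - 5: 2*s + tot != 5
Answer: WP = 2*s + tot != 5


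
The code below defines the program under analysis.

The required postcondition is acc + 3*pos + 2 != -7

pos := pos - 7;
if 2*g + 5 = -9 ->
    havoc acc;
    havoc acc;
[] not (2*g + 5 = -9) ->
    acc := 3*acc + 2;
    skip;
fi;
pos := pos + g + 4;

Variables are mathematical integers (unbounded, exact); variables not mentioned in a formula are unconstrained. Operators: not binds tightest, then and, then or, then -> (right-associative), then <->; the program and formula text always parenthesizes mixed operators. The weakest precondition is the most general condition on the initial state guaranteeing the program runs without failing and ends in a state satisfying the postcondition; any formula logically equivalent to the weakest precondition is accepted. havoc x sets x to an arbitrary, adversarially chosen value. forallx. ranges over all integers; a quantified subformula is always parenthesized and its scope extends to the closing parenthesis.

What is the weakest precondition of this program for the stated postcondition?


Working backward. After the program, the postcondition acc + 3*pos + 2 != -7 must hold; in canonical form it is acc + 3*pos != -9.
Before pos := pos + g + 4: acc + 3*g + 3*pos != -21
Then branch requires forall acc_1. acc_1 + 3*g + 3*pos != -21; else branch requires 3*acc + 3*g + 3*pos != -23.
Before the if: (2*g = -14 -> (forall acc_1. acc_1 + 3*g + 3*pos != -21)) and ((not (2*g = -14)) -> 3*acc + 3*g + 3*pos != -23)
Before pos := pos - 7: (2*g = -14 -> (forall acc_1. acc_1 + 3*g + 3*pos != 0)) and ((not (2*g = -14)) -> 3*acc + 3*g + 3*pos != -2)
Answer: WP = (2*g = -14 -> (forall acc_1. acc_1 + 3*g + 3*pos != 0)) and ((not (2*g = -14)) -> 3*acc + 3*g + 3*pos != -2)


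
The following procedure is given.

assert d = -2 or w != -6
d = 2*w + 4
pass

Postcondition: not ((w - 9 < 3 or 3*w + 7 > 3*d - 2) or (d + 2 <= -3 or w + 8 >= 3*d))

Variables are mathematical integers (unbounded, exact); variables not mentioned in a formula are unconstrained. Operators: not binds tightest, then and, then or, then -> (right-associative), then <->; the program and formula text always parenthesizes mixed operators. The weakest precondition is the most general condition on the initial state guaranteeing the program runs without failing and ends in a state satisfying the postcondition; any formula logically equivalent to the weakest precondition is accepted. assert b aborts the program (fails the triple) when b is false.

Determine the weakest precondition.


Working backward. After the program, the postcondition not ((w - 9 < 3 or 3*w + 7 > 3*d - 2) or (d + 2 <= -3 or w + 8 >= 3*d)) must hold; in canonical form it is not (w < 12 or 3*w > 3*d - 9 or d <= -5 or w >= 3*d - 8).
Before skip: not (w < 12 or 3*w > 3*d - 9 or d <= -5 or w >= 3*d - 8)
Before d := 2*w + 4: not (w < 12 or 3*w < -3 or 2*w <= -9 or 5*w <= -4)
Before assert d = -2 or w != -6: (d = -2 or w != -6) and (not (w < 12 or 3*w < -3 or 2*w <= -9 or 5*w <= -4))
Answer: WP = (d = -2 or w != -6) and (not (w < 12 or 3*w < -3 or 2*w <= -9 or 5*w <= -4))


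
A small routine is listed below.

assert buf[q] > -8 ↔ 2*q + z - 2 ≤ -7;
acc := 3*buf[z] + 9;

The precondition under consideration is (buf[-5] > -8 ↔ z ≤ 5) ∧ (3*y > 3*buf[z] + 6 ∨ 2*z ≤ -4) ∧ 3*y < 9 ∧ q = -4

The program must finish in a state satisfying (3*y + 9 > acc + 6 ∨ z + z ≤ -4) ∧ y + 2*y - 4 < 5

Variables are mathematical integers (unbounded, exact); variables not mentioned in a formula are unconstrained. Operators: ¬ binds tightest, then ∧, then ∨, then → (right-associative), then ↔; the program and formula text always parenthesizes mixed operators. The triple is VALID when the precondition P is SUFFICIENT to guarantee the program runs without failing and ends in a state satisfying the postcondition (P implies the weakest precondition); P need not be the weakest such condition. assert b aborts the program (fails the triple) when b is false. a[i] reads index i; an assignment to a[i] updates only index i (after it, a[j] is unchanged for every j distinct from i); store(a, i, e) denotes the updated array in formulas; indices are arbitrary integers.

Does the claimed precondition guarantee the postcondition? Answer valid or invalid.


Working backward. After the program, the postcondition (3*y + 9 > acc + 6 ∨ z + z ≤ -4) ∧ y + 2*y - 4 < 5 must hold; in canonical form it is (3*y > acc - 3 ∨ 2*z ≤ -4) ∧ 3*y < 9.
Before acc := 3*buf[z] + 9: (3*y > 3*buf[z] + 6 ∨ 2*z ≤ -4) ∧ 3*y < 9
Before assert buf[q] > -8 ↔ 2*q + z - 2 ≤ -7: (buf[q] > -8 ↔ 2*q + z ≤ -5) ∧ (3*y > 3*buf[z] + 6 ∨ 2*z ≤ -4) ∧ 3*y < 9
The weakest precondition is (buf[q] > -8 ↔ 2*q + z ≤ -5) ∧ (3*y > 3*buf[z] + 6 ∨ 2*z ≤ -4) ∧ 3*y < 9.
Check whether (buf[-5] > -8 ↔ z ≤ 5) ∧ (3*y > 3*buf[z] + 6 ∨ 2*z ≤ -4) ∧ 3*y < 9 ∧ q = -4 implies it.
Countermodel: at the initial state buf = {[-5] = -8, [-4] = 0, [6] = -3, elsewhere 0}, q = -4, y = 0, z = 6, the precondition holds but the weakest precondition fails.
Answer: invalid


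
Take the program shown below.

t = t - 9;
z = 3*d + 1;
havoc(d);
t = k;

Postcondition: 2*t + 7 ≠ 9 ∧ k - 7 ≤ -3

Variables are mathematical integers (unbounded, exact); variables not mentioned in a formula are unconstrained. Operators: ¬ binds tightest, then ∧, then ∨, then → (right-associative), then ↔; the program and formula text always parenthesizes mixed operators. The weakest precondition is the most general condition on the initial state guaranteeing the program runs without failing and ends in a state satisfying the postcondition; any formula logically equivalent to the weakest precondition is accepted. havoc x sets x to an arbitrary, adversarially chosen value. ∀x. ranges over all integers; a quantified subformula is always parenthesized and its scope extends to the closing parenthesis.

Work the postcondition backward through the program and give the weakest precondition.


Working backward. After the program, the postcondition 2*t + 7 ≠ 9 ∧ k - 7 ≤ -3 must hold; in canonical form it is 2*t ≠ 2 ∧ k ≤ 4.
Before t := k: 2*k ≠ 2 ∧ k ≤ 4
Before havoc d: 2*k ≠ 2 ∧ k ≤ 4
Before z := 3*d + 1: 2*k ≠ 2 ∧ k ≤ 4
Before t := t - 9: 2*k ≠ 2 ∧ k ≤ 4
Answer: WP = 2*k ≠ 2 ∧ k ≤ 4


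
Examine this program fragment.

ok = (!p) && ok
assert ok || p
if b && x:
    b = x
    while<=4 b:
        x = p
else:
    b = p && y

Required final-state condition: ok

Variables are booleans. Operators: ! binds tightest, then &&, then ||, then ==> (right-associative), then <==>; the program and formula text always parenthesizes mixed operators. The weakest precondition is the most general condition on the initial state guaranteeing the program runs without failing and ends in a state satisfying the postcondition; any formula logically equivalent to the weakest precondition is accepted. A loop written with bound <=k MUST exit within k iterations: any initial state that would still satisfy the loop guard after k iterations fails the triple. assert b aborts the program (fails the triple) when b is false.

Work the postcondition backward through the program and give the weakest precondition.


Working backward. After the program, ok must hold.
Then branch requires (x ==> ((x ==> ((x ==> ((x ==> ((!x) && ok)) && ((!x) ==> ok))) && ((!x) ==> ok))) && ((!x) ==> ok))) && ((!x) ==> ok); else branch requires ok.
Before the if: ((b && x) ==> ((x ==> ((x ==> ((x ==> ((x ==> ((!x) && ok)) && ((!x) ==> ok))) && ((!x) ==> ok))) && ((!x) ==> ok))) && ((!x) ==> ok))) && ((!(b && x)) ==> ok)
Before assert ok || p: (ok || p) && ((b && x) ==> ((x ==> ((x ==> ((x ==> ((x ==> ((!x) && ok)) && ((!x) ==> ok))) && ((!x) ==> ok))) && ((!x) ==> ok))) && ((!x) ==> ok))) && ((!(b && x)) ==> ok)
Before ok := (!p) && ok: (((!p) && ok) || p) && ((b && x) ==> ((x ==> ((x ==> ((x ==> ((x ==> ((!x) && (!p) && ok)) && ((!x) ==> ((!p) && ok)))) && ((!x) ==> ((!p) && ok)))) && ((!x) ==> ((!p) && ok)))) && ((!x) ==> ((!p) && ok)))) && ((!(b && x)) ==> ((!p) && ok))
Answer: WP = (((!p) && ok) || p) && ((b && x) ==> ((x ==> ((x ==> ((x ==> ((x ==> ((!x) && (!p) && ok)) && ((!x) ==> ((!p) && ok)))) && ((!x) ==> ((!p) && ok)))) && ((!x) ==> ((!p) && ok)))) && ((!x) ==> ((!p) && ok)))) && ((!(b && x)) ==> ((!p) && ok))


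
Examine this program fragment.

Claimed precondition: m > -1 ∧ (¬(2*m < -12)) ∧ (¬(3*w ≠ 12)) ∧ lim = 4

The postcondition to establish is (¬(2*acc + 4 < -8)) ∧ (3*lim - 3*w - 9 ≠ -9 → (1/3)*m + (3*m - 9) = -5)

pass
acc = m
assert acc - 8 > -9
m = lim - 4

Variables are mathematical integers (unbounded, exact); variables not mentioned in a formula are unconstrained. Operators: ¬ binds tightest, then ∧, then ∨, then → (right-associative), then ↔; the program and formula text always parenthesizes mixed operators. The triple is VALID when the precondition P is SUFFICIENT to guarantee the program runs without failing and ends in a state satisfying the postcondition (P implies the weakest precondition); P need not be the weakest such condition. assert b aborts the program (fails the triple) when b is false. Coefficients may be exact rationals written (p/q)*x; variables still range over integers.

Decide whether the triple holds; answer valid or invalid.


Working backward. After the program, the postcondition (¬(2*acc + 4 < -8)) ∧ (3*lim - 3*w - 9 ≠ -9 → (1/3)*m + (3*m - 9) = -5) must hold; in canonical form it is (¬(2*acc < -12)) ∧ (3*lim ≠ 3*w → (10/3)*m = 4).
Before m := lim - 4: (¬(2*acc < -12)) ∧ (3*lim ≠ 3*w → (10/3)*lim = 52/3)
Before assert acc - 8 > -9: acc > -1 ∧ (¬(2*acc < -12)) ∧ (3*lim ≠ 3*w → (10/3)*lim = 52/3)
Before acc := m: m > -1 ∧ (¬(2*m < -12)) ∧ (3*lim ≠ 3*w → (10/3)*lim = 52/3)
Before skip: m > -1 ∧ (¬(2*m < -12)) ∧ (3*lim ≠ 3*w → (10/3)*lim = 52/3)
The weakest precondition is m > -1 ∧ (¬(2*m < -12)) ∧ (3*lim ≠ 3*w → (10/3)*lim = 52/3).
Check whether m > -1 ∧ (¬(2*m < -12)) ∧ (¬(3*w ≠ 12)) ∧ lim = 4 implies it.
Every state satisfying the precondition satisfies the weakest precondition: the implication holds.
Answer: valid


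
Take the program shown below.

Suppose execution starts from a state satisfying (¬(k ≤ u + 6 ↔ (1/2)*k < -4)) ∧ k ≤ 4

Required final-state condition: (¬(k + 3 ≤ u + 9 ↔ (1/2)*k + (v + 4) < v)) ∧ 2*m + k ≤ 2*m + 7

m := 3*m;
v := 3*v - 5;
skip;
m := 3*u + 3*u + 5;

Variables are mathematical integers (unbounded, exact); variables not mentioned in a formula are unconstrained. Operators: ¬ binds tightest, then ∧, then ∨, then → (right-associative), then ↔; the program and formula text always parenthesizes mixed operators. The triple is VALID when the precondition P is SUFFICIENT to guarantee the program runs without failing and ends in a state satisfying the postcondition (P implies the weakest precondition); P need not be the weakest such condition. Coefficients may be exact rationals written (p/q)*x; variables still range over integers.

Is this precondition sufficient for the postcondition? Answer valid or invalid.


Working backward. After the program, the postcondition (¬(k + 3 ≤ u + 9 ↔ (1/2)*k + (v + 4) < v)) ∧ 2*m + k ≤ 2*m + 7 must hold; in canonical form it is (¬(k ≤ u + 6 ↔ (1/2)*k < -4)) ∧ k ≤ 7.
Before m := 3*u + 3*u + 5: (¬(k ≤ u + 6 ↔ (1/2)*k < -4)) ∧ k ≤ 7
Before skip: (¬(k ≤ u + 6 ↔ (1/2)*k < -4)) ∧ k ≤ 7
Before v := 3*v - 5: (¬(k ≤ u + 6 ↔ (1/2)*k < -4)) ∧ k ≤ 7
Before m := 3*m: (¬(k ≤ u + 6 ↔ (1/2)*k < -4)) ∧ k ≤ 7
The weakest precondition is (¬(k ≤ u + 6 ↔ (1/2)*k < -4)) ∧ k ≤ 7.
Check whether (¬(k ≤ u + 6 ↔ (1/2)*k < -4)) ∧ k ≤ 4 implies it.
Every state satisfying the precondition satisfies the weakest precondition: the implication holds.
Answer: valid


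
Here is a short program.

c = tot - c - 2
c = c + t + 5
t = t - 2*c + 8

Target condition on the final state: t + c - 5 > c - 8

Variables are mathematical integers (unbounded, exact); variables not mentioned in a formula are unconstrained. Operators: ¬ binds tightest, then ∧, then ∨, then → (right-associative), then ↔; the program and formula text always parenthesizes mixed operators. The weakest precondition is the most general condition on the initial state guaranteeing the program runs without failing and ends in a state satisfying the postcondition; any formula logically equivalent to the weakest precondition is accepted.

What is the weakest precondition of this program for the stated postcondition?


Working backward. After the program, the postcondition t + c - 5 > c - 8 must hold; in canonical form it is t > -3.
Before t := t - 2*c + 8: t > 2*c - 11
Before c := c + t + 5: 2*c + t < 1
Before c := tot - c - 2: t + 2*tot < 2*c + 5
Answer: WP = t + 2*tot < 2*c + 5


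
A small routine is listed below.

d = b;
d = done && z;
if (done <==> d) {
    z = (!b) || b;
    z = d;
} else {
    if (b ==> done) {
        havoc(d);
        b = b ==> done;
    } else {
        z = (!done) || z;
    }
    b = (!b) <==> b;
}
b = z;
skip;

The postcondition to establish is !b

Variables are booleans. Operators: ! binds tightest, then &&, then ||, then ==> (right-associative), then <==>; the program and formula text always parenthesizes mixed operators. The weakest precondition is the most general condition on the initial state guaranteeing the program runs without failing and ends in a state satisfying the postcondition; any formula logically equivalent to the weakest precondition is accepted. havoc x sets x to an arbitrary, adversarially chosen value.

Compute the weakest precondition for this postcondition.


Working backward. After the program, !b must hold.
Before skip: !b
Before b := z: !z
Then branch requires !d; else branch requires ((b ==> done) ==> (!z)) && ((!(b ==> done)) ==> (!((!done) || z))).
Before the if: ((done <==> d) ==> (!d)) && ((!(done <==> d)) ==> (((b ==> done) ==> (!z)) && ((!(b ==> done)) ==> (!((!done) || z)))))
Before d := done && z: ((done <==> (done && z)) ==> (!(done && z))) && ((!(done <==> (done && z))) ==> (((b ==> done) ==> (!z)) && ((!(b ==> done)) ==> (!((!done) || z)))))
Before d := b: ((done <==> (done && z)) ==> (!(done && z))) && ((!(done <==> (done && z))) ==> (((b ==> done) ==> (!z)) && ((!(b ==> done)) ==> (!((!done) || z)))))
Answer: WP = ((done <==> (done && z)) ==> (!(done && z))) && ((!(done <==> (done && z))) ==> (((b ==> done) ==> (!z)) && ((!(b ==> done)) ==> (!((!done) || z)))))


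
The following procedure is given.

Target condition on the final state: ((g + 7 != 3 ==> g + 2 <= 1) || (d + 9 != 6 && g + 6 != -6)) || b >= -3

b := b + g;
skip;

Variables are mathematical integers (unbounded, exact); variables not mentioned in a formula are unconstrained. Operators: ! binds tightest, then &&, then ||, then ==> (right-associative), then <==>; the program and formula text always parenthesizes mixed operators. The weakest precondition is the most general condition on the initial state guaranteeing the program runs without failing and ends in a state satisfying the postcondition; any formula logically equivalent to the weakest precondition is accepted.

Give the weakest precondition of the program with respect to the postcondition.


Working backward. After the program, the postcondition ((g + 7 != 3 ==> g + 2 <= 1) || (d + 9 != 6 && g + 6 != -6)) || b >= -3 must hold; in canonical form it is (g != -4 ==> g <= -1) || (d != -3 && g != -12) || b >= -3.
Before skip: (g != -4 ==> g <= -1) || (d != -3 && g != -12) || b >= -3
Before b := b + g: (g != -4 ==> g <= -1) || (d != -3 && g != -12) || b + g >= -3
Answer: WP = (g != -4 ==> g <= -1) || (d != -3 && g != -12) || b + g >= -3


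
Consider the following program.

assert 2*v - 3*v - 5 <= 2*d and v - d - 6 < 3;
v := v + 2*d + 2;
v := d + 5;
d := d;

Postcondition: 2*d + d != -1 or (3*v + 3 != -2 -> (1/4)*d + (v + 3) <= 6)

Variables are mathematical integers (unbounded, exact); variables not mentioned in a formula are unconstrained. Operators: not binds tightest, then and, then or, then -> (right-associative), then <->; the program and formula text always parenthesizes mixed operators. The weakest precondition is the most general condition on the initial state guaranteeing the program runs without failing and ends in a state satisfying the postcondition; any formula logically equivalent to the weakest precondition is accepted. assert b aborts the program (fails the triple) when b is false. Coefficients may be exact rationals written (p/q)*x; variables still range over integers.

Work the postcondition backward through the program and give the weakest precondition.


Working backward. After the program, the postcondition 2*d + d != -1 or (3*v + 3 != -2 -> (1/4)*d + (v + 3) <= 6) must hold; in canonical form it is 3*d != -1 or (3*v != -5 -> (1/4)*d + v <= 3).
Before d := d: 3*d != -1 or (3*v != -5 -> (1/4)*d + v <= 3)
Before v := d + 5: 3*d != -1 or (3*d != -20 -> (5/4)*d <= -2)
Before v := v + 2*d + 2: 3*d != -1 or (3*d != -20 -> (5/4)*d <= -2)
Before assert 2*v - 3*v - 5 <= 2*d and v - d - 6 < 3: 2*d + v >= -5 and v < d + 9 and (3*d != -1 or (3*d != -20 -> (5/4)*d <= -2))
Answer: WP = 2*d + v >= -5 and v < d + 9 and (3*d != -1 or (3*d != -20 -> (5/4)*d <= -2))


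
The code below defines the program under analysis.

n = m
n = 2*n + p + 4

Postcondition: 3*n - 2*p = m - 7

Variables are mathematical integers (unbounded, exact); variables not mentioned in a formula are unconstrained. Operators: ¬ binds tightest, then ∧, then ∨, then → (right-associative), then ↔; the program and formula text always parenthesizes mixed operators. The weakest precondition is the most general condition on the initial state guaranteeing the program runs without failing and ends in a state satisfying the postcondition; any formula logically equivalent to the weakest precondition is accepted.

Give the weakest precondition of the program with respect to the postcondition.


Working backward. After the program, the postcondition 3*n - 2*p = m - 7 must hold; in canonical form it is 3*n = m + 2*p - 7.
Before n := 2*n + p + 4: 6*n + p = m - 19
Before n := m: 5*m + p = -19
Answer: WP = 5*m + p = -19


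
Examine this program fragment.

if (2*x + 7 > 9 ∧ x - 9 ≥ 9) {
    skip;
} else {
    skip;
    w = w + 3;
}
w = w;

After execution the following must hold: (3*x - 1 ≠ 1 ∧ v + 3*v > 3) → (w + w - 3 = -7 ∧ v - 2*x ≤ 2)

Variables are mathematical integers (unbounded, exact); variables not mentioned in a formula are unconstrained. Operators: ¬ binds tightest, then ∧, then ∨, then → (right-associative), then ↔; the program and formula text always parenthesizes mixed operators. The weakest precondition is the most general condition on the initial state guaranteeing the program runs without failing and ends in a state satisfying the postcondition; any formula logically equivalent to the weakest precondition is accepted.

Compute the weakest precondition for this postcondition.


Working backward. After the program, the postcondition (3*x - 1 ≠ 1 ∧ v + 3*v > 3) → (w + w - 3 = -7 ∧ v - 2*x ≤ 2) must hold; in canonical form it is (3*x ≠ 2 ∧ 4*v > 3) → (2*w = -4 ∧ v ≤ 2*x + 2).
Before w := w: (3*x ≠ 2 ∧ 4*v > 3) → (2*w = -4 ∧ v ≤ 2*x + 2)
Then branch requires (3*x ≠ 2 ∧ 4*v > 3) → (2*w = -4 ∧ v ≤ 2*x + 2); else branch requires (3*x ≠ 2 ∧ 4*v > 3) → (2*w = -10 ∧ v ≤ 2*x + 2).
Before the if: ((2*x > 2 ∧ x ≥ 18) → ((3*x ≠ 2 ∧ 4*v > 3) → (2*w = -4 ∧ v ≤ 2*x + 2))) ∧ ((¬(2*x > 2 ∧ x ≥ 18)) → ((3*x ≠ 2 ∧ 4*v > 3) → (2*w = -10 ∧ v ≤ 2*x + 2)))
Answer: WP = ((2*x > 2 ∧ x ≥ 18) → ((3*x ≠ 2 ∧ 4*v > 3) → (2*w = -4 ∧ v ≤ 2*x + 2))) ∧ ((¬(2*x > 2 ∧ x ≥ 18)) → ((3*x ≠ 2 ∧ 4*v > 3) → (2*w = -10 ∧ v ≤ 2*x + 2)))


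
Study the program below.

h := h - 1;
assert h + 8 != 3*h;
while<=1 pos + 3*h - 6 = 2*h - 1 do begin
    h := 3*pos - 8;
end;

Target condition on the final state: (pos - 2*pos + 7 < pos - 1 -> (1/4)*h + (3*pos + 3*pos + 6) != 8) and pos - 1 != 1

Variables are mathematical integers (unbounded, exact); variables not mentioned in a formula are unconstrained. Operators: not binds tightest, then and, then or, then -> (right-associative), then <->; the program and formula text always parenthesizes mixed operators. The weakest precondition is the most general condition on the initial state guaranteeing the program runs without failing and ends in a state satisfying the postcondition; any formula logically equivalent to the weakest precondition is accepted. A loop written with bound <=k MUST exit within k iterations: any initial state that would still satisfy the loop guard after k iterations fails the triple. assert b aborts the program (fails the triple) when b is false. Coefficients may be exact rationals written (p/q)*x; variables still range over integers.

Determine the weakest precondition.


Working backward. After the program, the postcondition (pos - 2*pos + 7 < pos - 1 -> (1/4)*h + (3*pos + 3*pos + 6) != 8) and pos - 1 != 1 must hold; in canonical form it is (2*pos > 8 -> (1/4)*h + 6*pos != 2) and pos != 2.
Before the loop (bound <=1), unroll the exhaustion recursion (WP_0 = exit-now case; WP_j = one more guarded iteration, up to j = 1):
  WP_0: (not (h + pos = 5)) and (2*pos > 8 -> (1/4)*h + 6*pos != 2) and pos != 2
  WP_1: (h + pos = 5 -> ((not (4*pos = 13)) and (2*pos > 8 -> (27/4)*pos != 4) and pos != 2)) and ((not (h + pos = 5)) -> ((2*pos > 8 -> (1/4)*h + 6*pos != 2) and pos != 2))
So before the loop: (h + pos = 5 -> ((not (4*pos = 13)) and (2*pos > 8 -> (27/4)*pos != 4) and pos != 2)) and ((not (h + pos = 5)) -> ((2*pos > 8 -> (1/4)*h + 6*pos != 2) and pos != 2))
Before assert h + 8 != 3*h: 2*h != 8 and (h + pos = 5 -> ((not (4*pos = 13)) and (2*pos > 8 -> (27/4)*pos != 4) and pos != 2)) and ((not (h + pos = 5)) -> ((2*pos > 8 -> (1/4)*h + 6*pos != 2) and pos != 2))
Before h := h - 1: 2*h != 10 and (h + pos = 6 -> ((not (4*pos = 13)) and (2*pos > 8 -> (27/4)*pos != 4) and pos != 2)) and ((not (h + pos = 6)) -> ((2*pos > 8 -> (1/4)*h + 6*pos != 9/4) and pos != 2))
Answer: WP = 2*h != 10 and (h + pos = 6 -> ((not (4*pos = 13)) and (2*pos > 8 -> (27/4)*pos != 4) and pos != 2)) and ((not (h + pos = 6)) -> ((2*pos > 8 -> (1/4)*h + 6*pos != 9/4) and pos != 2))


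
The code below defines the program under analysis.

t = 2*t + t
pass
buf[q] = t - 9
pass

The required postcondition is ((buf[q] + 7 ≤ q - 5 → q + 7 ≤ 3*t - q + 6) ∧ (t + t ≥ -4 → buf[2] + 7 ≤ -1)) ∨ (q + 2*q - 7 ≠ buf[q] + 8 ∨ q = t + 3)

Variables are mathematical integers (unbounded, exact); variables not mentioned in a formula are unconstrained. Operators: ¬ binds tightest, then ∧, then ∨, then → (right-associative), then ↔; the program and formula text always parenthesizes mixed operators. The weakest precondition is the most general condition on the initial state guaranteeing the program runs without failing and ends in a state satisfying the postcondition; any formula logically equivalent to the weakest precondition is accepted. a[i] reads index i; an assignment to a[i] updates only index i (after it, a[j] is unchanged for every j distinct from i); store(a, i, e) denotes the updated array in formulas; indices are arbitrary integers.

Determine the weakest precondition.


Working backward. After the program, the postcondition ((buf[q] + 7 ≤ q - 5 → q + 7 ≤ 3*t - q + 6) ∧ (t + t ≥ -4 → buf[2] + 7 ≤ -1)) ∨ (q + 2*q - 7 ≠ buf[q] + 8 ∨ q = t + 3) must hold; in canonical form it is ((buf[q] ≤ q - 12 → 2*q ≤ 3*t - 1) ∧ (2*t ≥ -4 → buf[2] ≤ -8)) ∨ 3*q ≠ buf[q] + 15 ∨ q = t + 3.
Before skip: ((buf[q] ≤ q - 12 → 2*q ≤ 3*t - 1) ∧ (2*t ≥ -4 → buf[2] ≤ -8)) ∨ 3*q ≠ buf[q] + 15 ∨ q = t + 3
Before buf[q] := t - 9: ((store(buf, q, t - 9)[q] ≤ q - 12 → 2*q ≤ 3*t - 1) ∧ (2*t ≥ -4 → store(buf, q, t - 9)[2] ≤ -8)) ∨ 3*q ≠ store(buf, q, t - 9)[q] + 15 ∨ q = t + 3
Before skip: ((store(buf, q, t - 9)[q] ≤ q - 12 → 2*q ≤ 3*t - 1) ∧ (2*t ≥ -4 → store(buf, q, t - 9)[2] ≤ -8)) ∨ 3*q ≠ store(buf, q, t - 9)[q] + 15 ∨ q = t + 3
Before t := 2*t + t: ((store(buf, q, 3*t - 9)[q] ≤ q - 12 → 2*q ≤ 9*t - 1) ∧ (6*t ≥ -4 → store(buf, q, 3*t - 9)[2] ≤ -8)) ∨ 3*q ≠ store(buf, q, 3*t - 9)[q] + 15 ∨ q = 3*t + 3
Answer: WP = ((store(buf, q, 3*t - 9)[q] ≤ q - 12 → 2*q ≤ 9*t - 1) ∧ (6*t ≥ -4 → store(buf, q, 3*t - 9)[2] ≤ -8)) ∨ 3*q ≠ store(buf, q, 3*t - 9)[q] + 15 ∨ q = 3*t + 3


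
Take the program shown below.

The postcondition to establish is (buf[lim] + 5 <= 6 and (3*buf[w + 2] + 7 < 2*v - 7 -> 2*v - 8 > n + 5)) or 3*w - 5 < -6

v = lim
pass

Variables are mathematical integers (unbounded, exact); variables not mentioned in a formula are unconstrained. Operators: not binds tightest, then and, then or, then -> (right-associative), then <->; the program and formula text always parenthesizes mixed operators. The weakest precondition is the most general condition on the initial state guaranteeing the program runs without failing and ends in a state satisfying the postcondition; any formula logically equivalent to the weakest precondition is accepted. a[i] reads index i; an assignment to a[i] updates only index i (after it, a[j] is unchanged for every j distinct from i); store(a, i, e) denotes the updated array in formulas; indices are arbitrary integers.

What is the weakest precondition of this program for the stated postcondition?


Working backward. After the program, the postcondition (buf[lim] + 5 <= 6 and (3*buf[w + 2] + 7 < 2*v - 7 -> 2*v - 8 > n + 5)) or 3*w - 5 < -6 must hold; in canonical form it is (buf[lim] <= 1 and (3*buf[w + 2] < 2*v - 14 -> 2*v > n + 13)) or 3*w < -1.
Before skip: (buf[lim] <= 1 and (3*buf[w + 2] < 2*v - 14 -> 2*v > n + 13)) or 3*w < -1
Before v := lim: (buf[lim] <= 1 and (3*buf[w + 2] < 2*lim - 14 -> 2*lim > n + 13)) or 3*w < -1
Answer: WP = (buf[lim] <= 1 and (3*buf[w + 2] < 2*lim - 14 -> 2*lim > n + 13)) or 3*w < -1


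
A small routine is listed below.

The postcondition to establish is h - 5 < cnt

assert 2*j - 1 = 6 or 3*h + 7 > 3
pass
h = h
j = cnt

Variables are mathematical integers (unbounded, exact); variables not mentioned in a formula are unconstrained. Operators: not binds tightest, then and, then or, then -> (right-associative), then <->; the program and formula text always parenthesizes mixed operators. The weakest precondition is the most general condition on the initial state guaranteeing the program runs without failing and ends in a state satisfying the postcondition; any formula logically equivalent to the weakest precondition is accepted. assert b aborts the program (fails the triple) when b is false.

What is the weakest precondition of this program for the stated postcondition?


Working backward. After the program, the postcondition h - 5 < cnt must hold; in canonical form it is h < cnt + 5.
Before j := cnt: h < cnt + 5
Before h := h: h < cnt + 5
Before skip: h < cnt + 5
Before assert 2*j - 1 = 6 or 3*h + 7 > 3: (2*j = 7 or 3*h > -4) and h < cnt + 5
Answer: WP = (2*j = 7 or 3*h > -4) and h < cnt + 5


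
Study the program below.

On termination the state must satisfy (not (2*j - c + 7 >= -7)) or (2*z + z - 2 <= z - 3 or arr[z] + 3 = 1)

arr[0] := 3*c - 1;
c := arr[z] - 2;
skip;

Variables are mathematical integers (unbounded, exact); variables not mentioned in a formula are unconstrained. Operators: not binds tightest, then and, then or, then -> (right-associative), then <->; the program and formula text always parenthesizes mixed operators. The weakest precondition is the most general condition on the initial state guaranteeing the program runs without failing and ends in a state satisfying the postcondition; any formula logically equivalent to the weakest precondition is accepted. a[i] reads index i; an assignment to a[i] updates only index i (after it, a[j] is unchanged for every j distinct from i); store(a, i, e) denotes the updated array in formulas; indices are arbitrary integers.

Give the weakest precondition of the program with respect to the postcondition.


Working backward. After the program, the postcondition (not (2*j - c + 7 >= -7)) or (2*z + z - 2 <= z - 3 or arr[z] + 3 = 1) must hold; in canonical form it is (not (2*j >= c - 14)) or 2*z <= -1 or arr[z] = -2.
Before skip: (not (2*j >= c - 14)) or 2*z <= -1 or arr[z] = -2
Before c := arr[z] - 2: (not (2*j >= arr[z] - 16)) or 2*z <= -1 or arr[z] = -2
Before arr[0] := 3*c - 1: (not (2*j >= store(arr, 0, 3*c - 1)[z] - 16)) or 2*z <= -1 or store(arr, 0, 3*c - 1)[z] = -2
Answer: WP = (not (2*j >= store(arr, 0, 3*c - 1)[z] - 16)) or 2*z <= -1 or store(arr, 0, 3*c - 1)[z] = -2


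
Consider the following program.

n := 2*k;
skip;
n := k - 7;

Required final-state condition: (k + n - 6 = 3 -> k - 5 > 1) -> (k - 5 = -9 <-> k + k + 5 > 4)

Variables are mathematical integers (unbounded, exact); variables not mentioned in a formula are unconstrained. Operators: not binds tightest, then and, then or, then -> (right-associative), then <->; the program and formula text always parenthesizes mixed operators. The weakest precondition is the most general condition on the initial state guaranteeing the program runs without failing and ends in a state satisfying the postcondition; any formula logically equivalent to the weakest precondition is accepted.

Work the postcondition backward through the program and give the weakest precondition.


Working backward. After the program, the postcondition (k + n - 6 = 3 -> k - 5 > 1) -> (k - 5 = -9 <-> k + k + 5 > 4) must hold; in canonical form it is (k + n = 9 -> k > 6) -> (k = -4 <-> 2*k > -1).
Before n := k - 7: (2*k = 16 -> k > 6) -> (k = -4 <-> 2*k > -1)
Before skip: (2*k = 16 -> k > 6) -> (k = -4 <-> 2*k > -1)
Before n := 2*k: (2*k = 16 -> k > 6) -> (k = -4 <-> 2*k > -1)
Answer: WP = (2*k = 16 -> k > 6) -> (k = -4 <-> 2*k > -1)


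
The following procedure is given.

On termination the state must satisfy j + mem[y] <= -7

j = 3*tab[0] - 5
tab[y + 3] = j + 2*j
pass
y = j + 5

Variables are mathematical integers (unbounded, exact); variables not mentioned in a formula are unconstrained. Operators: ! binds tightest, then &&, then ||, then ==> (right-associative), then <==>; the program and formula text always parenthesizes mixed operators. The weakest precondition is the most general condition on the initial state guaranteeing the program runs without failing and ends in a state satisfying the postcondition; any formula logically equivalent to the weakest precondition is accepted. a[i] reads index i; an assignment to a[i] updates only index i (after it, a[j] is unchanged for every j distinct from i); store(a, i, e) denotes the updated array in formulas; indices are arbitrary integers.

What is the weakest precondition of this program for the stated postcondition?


Working backward. After the program, the postcondition j + mem[y] <= -7 must hold; in canonical form it is mem[y] + j <= -7.
Before y := j + 5: mem[j + 5] + j <= -7
Before skip: mem[j + 5] + j <= -7
Before tab[y + 3] := j + 2*j: mem[j + 5] + j <= -7
Before j := 3*tab[0] - 5: mem[3*tab[0]] + 3*tab[0] <= -2
Answer: WP = mem[3*tab[0]] + 3*tab[0] <= -2


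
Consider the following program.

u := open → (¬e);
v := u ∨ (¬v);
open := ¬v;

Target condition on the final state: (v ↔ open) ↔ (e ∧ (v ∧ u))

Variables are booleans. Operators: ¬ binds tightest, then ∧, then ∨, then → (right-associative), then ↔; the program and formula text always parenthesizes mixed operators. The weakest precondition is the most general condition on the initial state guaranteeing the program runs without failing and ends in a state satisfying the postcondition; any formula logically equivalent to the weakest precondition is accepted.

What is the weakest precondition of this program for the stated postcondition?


Working backward. After the program, the postcondition (v ↔ open) ↔ (e ∧ (v ∧ u)) must hold; in canonical form it is (v ↔ open) ↔ (e ∧ v ∧ u).
Before open := ¬v: (v ↔ (¬v)) ↔ (e ∧ v ∧ u)
Before v := u ∨ (¬v): ((u ∨ (¬v)) ↔ (¬(u ∨ (¬v)))) ↔ (e ∧ (u ∨ (¬v)) ∧ u)
Before u := open → (¬e): (((open → (¬e)) ∨ (¬v)) ↔ (¬((open → (¬e)) ∨ (¬v)))) ↔ (e ∧ ((open → (¬e)) ∨ (¬v)) ∧ (open → (¬e)))
Answer: WP = (((open → (¬e)) ∨ (¬v)) ↔ (¬((open → (¬e)) ∨ (¬v)))) ↔ (e ∧ ((open → (¬e)) ∨ (¬v)) ∧ (open → (¬e)))


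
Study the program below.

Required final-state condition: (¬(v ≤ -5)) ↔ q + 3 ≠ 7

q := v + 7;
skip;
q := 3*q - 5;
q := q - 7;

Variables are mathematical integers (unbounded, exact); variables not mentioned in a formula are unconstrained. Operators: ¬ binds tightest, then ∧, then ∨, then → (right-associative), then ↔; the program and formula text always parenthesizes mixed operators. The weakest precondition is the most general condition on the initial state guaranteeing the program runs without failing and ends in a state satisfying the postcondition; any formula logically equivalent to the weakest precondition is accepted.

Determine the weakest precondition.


Working backward. After the program, the postcondition (¬(v ≤ -5)) ↔ q + 3 ≠ 7 must hold; in canonical form it is (¬(v ≤ -5)) ↔ q ≠ 4.
Before q := q - 7: (¬(v ≤ -5)) ↔ q ≠ 11
Before q := 3*q - 5: (¬(v ≤ -5)) ↔ 3*q ≠ 16
Before skip: (¬(v ≤ -5)) ↔ 3*q ≠ 16
Before q := v + 7: (¬(v ≤ -5)) ↔ 3*v ≠ -5
Answer: WP = (¬(v ≤ -5)) ↔ 3*v ≠ -5


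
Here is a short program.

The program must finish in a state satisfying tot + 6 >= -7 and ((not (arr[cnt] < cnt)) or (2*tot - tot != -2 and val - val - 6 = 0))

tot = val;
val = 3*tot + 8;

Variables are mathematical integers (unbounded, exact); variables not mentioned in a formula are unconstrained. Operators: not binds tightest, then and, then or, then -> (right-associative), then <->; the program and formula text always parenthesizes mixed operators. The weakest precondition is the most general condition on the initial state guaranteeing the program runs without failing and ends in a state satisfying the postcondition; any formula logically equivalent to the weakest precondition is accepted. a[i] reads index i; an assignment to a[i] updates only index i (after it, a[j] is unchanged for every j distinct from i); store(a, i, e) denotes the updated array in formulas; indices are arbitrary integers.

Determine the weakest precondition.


Working backward. After the program, the postcondition tot + 6 >= -7 and ((not (arr[cnt] < cnt)) or (2*tot - tot != -2 and val - val - 6 = 0)) must hold; in canonical form it is tot >= -13 and (not (arr[cnt] < cnt)).
Before val := 3*tot + 8: tot >= -13 and (not (arr[cnt] < cnt))
Before tot := val: val >= -13 and (not (arr[cnt] < cnt))
Answer: WP = val >= -13 and (not (arr[cnt] < cnt))
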